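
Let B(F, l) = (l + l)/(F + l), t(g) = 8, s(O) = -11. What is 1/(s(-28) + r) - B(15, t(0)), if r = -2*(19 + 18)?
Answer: -1383/1955 ≈ -0.70742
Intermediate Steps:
B(F, l) = 2*l/(F + l) (B(F, l) = (2*l)/(F + l) = 2*l/(F + l))
r = -74 (r = -2*37 = -74)
1/(s(-28) + r) - B(15, t(0)) = 1/(-11 - 74) - 2*8/(15 + 8) = 1/(-85) - 2*8/23 = -1/85 - 2*8/23 = -1/85 - 1*16/23 = -1/85 - 16/23 = -1383/1955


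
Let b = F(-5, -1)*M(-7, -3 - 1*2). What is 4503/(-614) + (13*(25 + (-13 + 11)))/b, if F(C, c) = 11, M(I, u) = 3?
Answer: 34987/20262 ≈ 1.7267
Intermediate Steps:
b = 33 (b = 11*3 = 33)
4503/(-614) + (13*(25 + (-13 + 11)))/b = 4503/(-614) + (13*(25 + (-13 + 11)))/33 = 4503*(-1/614) + (13*(25 - 2))*(1/33) = -4503/614 + (13*23)*(1/33) = -4503/614 + 299*(1/33) = -4503/614 + 299/33 = 34987/20262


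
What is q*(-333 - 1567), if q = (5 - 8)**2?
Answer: -17100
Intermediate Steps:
q = 9 (q = (-3)**2 = 9)
q*(-333 - 1567) = 9*(-333 - 1567) = 9*(-1900) = -17100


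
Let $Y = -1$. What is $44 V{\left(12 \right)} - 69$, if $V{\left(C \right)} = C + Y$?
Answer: $415$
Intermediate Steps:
$V{\left(C \right)} = -1 + C$ ($V{\left(C \right)} = C - 1 = -1 + C$)
$44 V{\left(12 \right)} - 69 = 44 \left(-1 + 12\right) - 69 = 44 \cdot 11 - 69 = 484 - 69 = 415$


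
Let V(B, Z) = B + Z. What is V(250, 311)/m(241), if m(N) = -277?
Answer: -561/277 ≈ -2.0253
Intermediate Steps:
V(250, 311)/m(241) = (250 + 311)/(-277) = 561*(-1/277) = -561/277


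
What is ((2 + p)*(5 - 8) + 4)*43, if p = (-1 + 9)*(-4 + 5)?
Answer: -1118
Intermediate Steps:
p = 8 (p = 8*1 = 8)
((2 + p)*(5 - 8) + 4)*43 = ((2 + 8)*(5 - 8) + 4)*43 = (10*(-3) + 4)*43 = (-30 + 4)*43 = -26*43 = -1118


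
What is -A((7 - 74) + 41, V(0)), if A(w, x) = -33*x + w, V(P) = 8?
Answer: 290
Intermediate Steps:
A(w, x) = w - 33*x
-A((7 - 74) + 41, V(0)) = -(((7 - 74) + 41) - 33*8) = -((-67 + 41) - 264) = -(-26 - 264) = -1*(-290) = 290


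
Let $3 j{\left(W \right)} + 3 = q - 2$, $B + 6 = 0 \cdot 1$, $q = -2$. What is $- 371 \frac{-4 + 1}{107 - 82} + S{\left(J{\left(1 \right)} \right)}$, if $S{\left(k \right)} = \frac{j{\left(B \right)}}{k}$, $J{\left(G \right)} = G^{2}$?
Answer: $\frac{3164}{75} \approx 42.187$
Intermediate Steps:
$B = -6$ ($B = -6 + 0 \cdot 1 = -6 + 0 = -6$)
$j{\left(W \right)} = - \frac{7}{3}$ ($j{\left(W \right)} = -1 + \frac{-2 - 2}{3} = -1 + \frac{1}{3} \left(-4\right) = -1 - \frac{4}{3} = - \frac{7}{3}$)
$S{\left(k \right)} = - \frac{7}{3 k}$
$- 371 \frac{-4 + 1}{107 - 82} + S{\left(J{\left(1 \right)} \right)} = - 371 \frac{-4 + 1}{107 - 82} - \frac{7}{3 \cdot 1^{2}} = - 371 \left(- \frac{3}{25}\right) - \frac{7}{3 \cdot 1} = - 371 \left(\left(-3\right) \frac{1}{25}\right) - \frac{7}{3} = \left(-371\right) \left(- \frac{3}{25}\right) - \frac{7}{3} = \frac{1113}{25} - \frac{7}{3} = \frac{3164}{75}$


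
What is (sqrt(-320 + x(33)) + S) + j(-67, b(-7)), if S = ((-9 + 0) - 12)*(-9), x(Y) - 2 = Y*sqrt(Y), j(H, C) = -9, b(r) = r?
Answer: 180 + sqrt(-318 + 33*sqrt(33)) ≈ 180.0 + 11.333*I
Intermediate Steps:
x(Y) = 2 + Y**(3/2) (x(Y) = 2 + Y*sqrt(Y) = 2 + Y**(3/2))
S = 189 (S = (-9 - 12)*(-9) = -21*(-9) = 189)
(sqrt(-320 + x(33)) + S) + j(-67, b(-7)) = (sqrt(-320 + (2 + 33**(3/2))) + 189) - 9 = (sqrt(-320 + (2 + 33*sqrt(33))) + 189) - 9 = (sqrt(-318 + 33*sqrt(33)) + 189) - 9 = (189 + sqrt(-318 + 33*sqrt(33))) - 9 = 180 + sqrt(-318 + 33*sqrt(33))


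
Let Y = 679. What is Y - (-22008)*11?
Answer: 242767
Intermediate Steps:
Y - (-22008)*11 = 679 - (-22008)*11 = 679 - 1048*(-231) = 679 + 242088 = 242767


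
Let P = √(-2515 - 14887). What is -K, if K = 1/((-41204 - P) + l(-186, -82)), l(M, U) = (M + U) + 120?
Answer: 20676/855002653 - I*√17402/1710005306 ≈ 2.4182e-5 - 7.7144e-8*I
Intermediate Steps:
l(M, U) = 120 + M + U
P = I*√17402 (P = √(-17402) = I*√17402 ≈ 131.92*I)
K = 1/(-41352 - I*√17402) (K = 1/((-41204 - I*√17402) + (120 - 186 - 82)) = 1/((-41204 - I*√17402) - 148) = 1/(-41352 - I*√17402) ≈ -2.4182e-5 + 7.714e-8*I)
-K = -I/(√17402 - 41352*I)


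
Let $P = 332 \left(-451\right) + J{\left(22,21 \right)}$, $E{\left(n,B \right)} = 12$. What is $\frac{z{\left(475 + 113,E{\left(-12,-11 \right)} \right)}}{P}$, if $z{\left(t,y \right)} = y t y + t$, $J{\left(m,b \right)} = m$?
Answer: $- \frac{8526}{14971} \approx -0.5695$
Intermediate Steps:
$P = -149710$ ($P = 332 \left(-451\right) + 22 = -149732 + 22 = -149710$)
$z{\left(t,y \right)} = t + t y^{2}$ ($z{\left(t,y \right)} = t y y + t = t y^{2} + t = t + t y^{2}$)
$\frac{z{\left(475 + 113,E{\left(-12,-11 \right)} \right)}}{P} = \frac{\left(475 + 113\right) \left(1 + 12^{2}\right)}{-149710} = 588 \left(1 + 144\right) \left(- \frac{1}{149710}\right) = 588 \cdot 145 \left(- \frac{1}{149710}\right) = 85260 \left(- \frac{1}{149710}\right) = - \frac{8526}{14971}$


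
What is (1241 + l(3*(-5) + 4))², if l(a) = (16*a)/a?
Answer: 1580049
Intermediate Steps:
l(a) = 16
(1241 + l(3*(-5) + 4))² = (1241 + 16)² = 1257² = 1580049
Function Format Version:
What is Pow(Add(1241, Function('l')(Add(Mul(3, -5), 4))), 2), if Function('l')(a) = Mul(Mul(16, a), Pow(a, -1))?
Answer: 1580049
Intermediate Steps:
Function('l')(a) = 16
Pow(Add(1241, Function('l')(Add(Mul(3, -5), 4))), 2) = Pow(Add(1241, 16), 2) = Pow(1257, 2) = 1580049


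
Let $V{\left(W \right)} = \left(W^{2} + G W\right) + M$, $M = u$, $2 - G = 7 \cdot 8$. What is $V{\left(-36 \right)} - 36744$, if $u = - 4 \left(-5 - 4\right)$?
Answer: $-33468$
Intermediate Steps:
$G = -54$ ($G = 2 - 7 \cdot 8 = 2 - 56 = -54$)
$u = 36$ ($u = \left(-4\right) \left(-9\right) = 36$)
$M = 36$
$V{\left(W \right)} = 36 + W^{2} - 54 W$ ($V{\left(W \right)} = \left(W^{2} - 54 W\right) + 36 = 36 + W^{2} - 54 W$)
$V{\left(-36 \right)} - 36744 = \left(36 + \left(-36\right)^{2} - -1944\right) - 36744 = \left(36 + 1296 + 1944\right) - 36744 = 3276 - 36744 = -33468$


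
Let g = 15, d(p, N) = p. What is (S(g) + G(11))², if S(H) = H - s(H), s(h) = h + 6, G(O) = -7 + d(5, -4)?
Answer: 64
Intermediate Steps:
G(O) = -2 (G(O) = -7 + 5 = -2)
s(h) = 6 + h
S(H) = -6 (S(H) = H - (6 + H) = H + (-6 - H) = -6)
(S(g) + G(11))² = (-6 - 2)² = (-8)² = 64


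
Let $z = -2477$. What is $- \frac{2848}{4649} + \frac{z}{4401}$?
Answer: $- \frac{24049621}{20460249} \approx -1.1754$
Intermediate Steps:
$- \frac{2848}{4649} + \frac{z}{4401} = - \frac{2848}{4649} - \frac{2477}{4401} = - \frac{24049621}{20460249}$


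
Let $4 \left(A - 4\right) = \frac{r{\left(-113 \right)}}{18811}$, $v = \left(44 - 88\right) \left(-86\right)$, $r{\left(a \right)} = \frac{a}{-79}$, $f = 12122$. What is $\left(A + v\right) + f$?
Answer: $\frac{94573431273}{5944276} \approx 15910.0$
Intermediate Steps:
$r{\left(a \right)} = - \frac{a}{79}$ ($r{\left(a \right)} = a \left(- \frac{1}{79}\right) = - \frac{a}{79}$)
$v = 3784$ ($v = \left(-44\right) \left(-86\right) = 3784$)
$A = \frac{23777217}{5944276}$ ($A = 4 + \frac{\left(- \frac{1}{79}\right) \left(-113\right) \frac{1}{18811}}{4} = 4 + \frac{\frac{113}{79} \cdot \frac{1}{18811}}{4} = 4 + \frac{1}{4} \cdot \frac{113}{1486069} = 4 + \frac{113}{5944276} = \frac{23777217}{5944276} \approx 4.0$)
$\left(A + v\right) + f = \left(\frac{23777217}{5944276} + 3784\right) + 12122 = \frac{22516917601}{5944276} + 12122 = \frac{94573431273}{5944276}$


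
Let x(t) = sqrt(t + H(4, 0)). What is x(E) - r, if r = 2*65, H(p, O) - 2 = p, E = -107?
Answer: -130 + I*sqrt(101) ≈ -130.0 + 10.05*I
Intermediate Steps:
H(p, O) = 2 + p
x(t) = sqrt(6 + t) (x(t) = sqrt(t + (2 + 4)) = sqrt(t + 6) = sqrt(6 + t))
r = 130
x(E) - r = sqrt(6 - 107) - 1*130 = sqrt(-101) - 130 = I*sqrt(101) - 130 = -130 + I*sqrt(101)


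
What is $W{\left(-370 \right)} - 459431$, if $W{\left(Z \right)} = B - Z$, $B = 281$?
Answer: $-458780$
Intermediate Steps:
$W{\left(Z \right)} = 281 - Z$
$W{\left(-370 \right)} - 459431 = \left(281 - -370\right) - 459431 = \left(281 + 370\right) - 459431 = 651 - 459431 = -458780$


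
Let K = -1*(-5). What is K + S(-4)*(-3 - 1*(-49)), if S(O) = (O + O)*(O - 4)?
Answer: 2949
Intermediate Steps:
K = 5
S(O) = 2*O*(-4 + O) (S(O) = (2*O)*(-4 + O) = 2*O*(-4 + O))
K + S(-4)*(-3 - 1*(-49)) = 5 + (2*(-4)*(-4 - 4))*(-3 - 1*(-49)) = 5 + (2*(-4)*(-8))*(-3 + 49) = 5 + 64*46 = 5 + 2944 = 2949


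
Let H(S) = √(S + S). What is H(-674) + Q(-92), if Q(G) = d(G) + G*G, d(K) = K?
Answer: 8372 + 2*I*√337 ≈ 8372.0 + 36.715*I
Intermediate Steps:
H(S) = √2*√S (H(S) = √(2*S) = √2*√S)
Q(G) = G + G² (Q(G) = G + G*G = G + G²)
H(-674) + Q(-92) = √2*√(-674) - 92*(1 - 92) = √2*(I*√674) - 92*(-91) = 2*I*√337 + 8372 = 8372 + 2*I*√337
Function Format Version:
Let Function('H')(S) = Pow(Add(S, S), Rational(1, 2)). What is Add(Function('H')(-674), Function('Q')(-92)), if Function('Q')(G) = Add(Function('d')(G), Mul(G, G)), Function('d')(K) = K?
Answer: Add(8372, Mul(2, I, Pow(337, Rational(1, 2)))) ≈ Add(8372.0, Mul(36.715, I))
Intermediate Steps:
Function('H')(S) = Mul(Pow(2, Rational(1, 2)), Pow(S, Rational(1, 2))) (Function('H')(S) = Pow(Mul(2, S), Rational(1, 2)) = Mul(Pow(2, Rational(1, 2)), Pow(S, Rational(1, 2))))
Function('Q')(G) = Add(G, Pow(G, 2)) (Function('Q')(G) = Add(G, Mul(G, G)) = Add(G, Pow(G, 2)))
Add(Function('H')(-674), Function('Q')(-92)) = Add(Mul(Pow(2, Rational(1, 2)), Pow(-674, Rational(1, 2))), Mul(-92, Add(1, -92))) = Add(Mul(Pow(2, Rational(1, 2)), Mul(I, Pow(674, Rational(1, 2)))), Mul(-92, -91)) = Add(Mul(2, I, Pow(337, Rational(1, 2))), 8372) = Add(8372, Mul(2, I, Pow(337, Rational(1, 2))))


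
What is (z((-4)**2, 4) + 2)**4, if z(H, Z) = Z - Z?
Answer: 16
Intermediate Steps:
z(H, Z) = 0
(z((-4)**2, 4) + 2)**4 = (0 + 2)**4 = 2**4 = 16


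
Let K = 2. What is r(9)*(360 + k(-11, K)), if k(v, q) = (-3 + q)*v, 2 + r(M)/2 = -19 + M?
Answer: -8904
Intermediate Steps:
r(M) = -42 + 2*M (r(M) = -4 + 2*(-19 + M) = -4 + (-38 + 2*M) = -42 + 2*M)
k(v, q) = v*(-3 + q)
r(9)*(360 + k(-11, K)) = (-42 + 2*9)*(360 - 11*(-3 + 2)) = (-42 + 18)*(360 - 11*(-1)) = -24*(360 + 11) = -24*371 = -8904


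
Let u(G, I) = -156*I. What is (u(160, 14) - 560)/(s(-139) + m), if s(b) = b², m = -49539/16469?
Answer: -22595468/159074005 ≈ -0.14204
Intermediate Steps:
m = -49539/16469 (m = -49539*1/16469 = -49539/16469 ≈ -3.0080)
(u(160, 14) - 560)/(s(-139) + m) = (-156*14 - 560)/((-139)² - 49539/16469) = (-2184 - 560)/(19321 - 49539/16469) = -2744/318148010/16469 = -2744*16469/318148010 = -22595468/159074005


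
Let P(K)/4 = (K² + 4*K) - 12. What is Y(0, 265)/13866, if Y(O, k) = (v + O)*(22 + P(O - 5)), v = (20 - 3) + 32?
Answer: -49/2311 ≈ -0.021203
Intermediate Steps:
P(K) = -48 + 4*K² + 16*K (P(K) = 4*((K² + 4*K) - 12) = 4*(-12 + K² + 4*K) = -48 + 4*K² + 16*K)
v = 49 (v = 17 + 32 = 49)
Y(O, k) = (49 + O)*(-106 + 4*(-5 + O)² + 16*O) (Y(O, k) = (49 + O)*(22 + (-48 + 4*(O - 5)² + 16*(O - 5))) = (49 + O)*(22 + (-48 + 4*(-5 + O)² + 16*(-5 + O))) = (49 + O)*(22 + (-48 + 4*(-5 + O)² + (-80 + 16*O))) = (49 + O)*(22 + (-128 + 4*(-5 + O)² + 16*O)) = (49 + O)*(-106 + 4*(-5 + O)² + 16*O))
Y(0, 265)/13866 = (-294 - 1182*0 + 4*0³ + 172*0²)/13866 = (-294 + 0 + 4*0 + 172*0)*(1/13866) = (-294 + 0 + 0 + 0)*(1/13866) = -294*1/13866 = -49/2311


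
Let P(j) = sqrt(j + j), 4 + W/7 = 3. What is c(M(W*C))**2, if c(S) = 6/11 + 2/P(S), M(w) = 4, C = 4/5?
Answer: 193/242 + 6*sqrt(2)/11 ≈ 1.5689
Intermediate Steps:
W = -7 (W = -28 + 7*3 = -28 + 21 = -7)
C = 4/5 (C = 4*(1/5) = 4/5 ≈ 0.80000)
P(j) = sqrt(2)*sqrt(j) (P(j) = sqrt(2*j) = sqrt(2)*sqrt(j))
c(S) = 6/11 + sqrt(2)/sqrt(S) (c(S) = 6/11 + 2/((sqrt(2)*sqrt(S))) = 6*(1/11) + 2*(sqrt(2)/(2*sqrt(S))) = 6/11 + sqrt(2)/sqrt(S))
c(M(W*C))**2 = (6/11 + sqrt(2)/sqrt(4))**2 = (6/11 + sqrt(2)*(1/2))**2 = (6/11 + sqrt(2)/2)**2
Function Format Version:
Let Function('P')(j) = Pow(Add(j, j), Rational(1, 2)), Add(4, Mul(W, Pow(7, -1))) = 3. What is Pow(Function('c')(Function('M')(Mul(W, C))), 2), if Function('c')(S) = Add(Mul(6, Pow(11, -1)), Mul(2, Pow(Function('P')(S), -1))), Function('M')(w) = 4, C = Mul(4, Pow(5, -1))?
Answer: Add(Rational(193, 242), Mul(Rational(6, 11), Pow(2, Rational(1, 2)))) ≈ 1.5689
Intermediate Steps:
W = -7 (W = Add(-28, Mul(7, 3)) = Add(-28, 21) = -7)
C = Rational(4, 5) (C = Mul(4, Rational(1, 5)) = Rational(4, 5) ≈ 0.80000)
Function('P')(j) = Mul(Pow(2, Rational(1, 2)), Pow(j, Rational(1, 2))) (Function('P')(j) = Pow(Mul(2, j), Rational(1, 2)) = Mul(Pow(2, Rational(1, 2)), Pow(j, Rational(1, 2))))
Function('c')(S) = Add(Rational(6, 11), Mul(Pow(2, Rational(1, 2)), Pow(S, Rational(-1, 2)))) (Function('c')(S) = Add(Mul(6, Pow(11, -1)), Mul(2, Pow(Mul(Pow(2, Rational(1, 2)), Pow(S, Rational(1, 2))), -1))) = Add(Mul(6, Rational(1, 11)), Mul(2, Mul(Rational(1, 2), Pow(2, Rational(1, 2)), Pow(S, Rational(-1, 2))))) = Add(Rational(6, 11), Mul(Pow(2, Rational(1, 2)), Pow(S, Rational(-1, 2)))))
Pow(Function('c')(Function('M')(Mul(W, C))), 2) = Pow(Add(Rational(6, 11), Mul(Pow(2, Rational(1, 2)), Pow(4, Rational(-1, 2)))), 2) = Pow(Add(Rational(6, 11), Mul(Pow(2, Rational(1, 2)), Rational(1, 2))), 2) = Pow(Add(Rational(6, 11), Mul(Rational(1, 2), Pow(2, Rational(1, 2)))), 2)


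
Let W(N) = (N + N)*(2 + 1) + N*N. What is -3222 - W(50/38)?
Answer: -1166617/361 ≈ -3231.6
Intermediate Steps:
W(N) = N**2 + 6*N (W(N) = (2*N)*3 + N**2 = 6*N + N**2 = N**2 + 6*N)
-3222 - W(50/38) = -3222 - 50/38*(6 + 50/38) = -3222 - 50*(1/38)*(6 + 50*(1/38)) = -3222 - 25*(6 + 25/19)/19 = -3222 - 25*139/(19*19) = -3222 - 1*3475/361 = -3222 - 3475/361 = -1166617/361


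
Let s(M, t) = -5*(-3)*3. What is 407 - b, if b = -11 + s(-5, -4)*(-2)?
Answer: 508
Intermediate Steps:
s(M, t) = 45 (s(M, t) = 15*3 = 45)
b = -101 (b = -11 + 45*(-2) = -11 - 90 = -101)
407 - b = 407 - 1*(-101) = 407 + 101 = 508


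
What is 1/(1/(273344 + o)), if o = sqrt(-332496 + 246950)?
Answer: 273344 + I*sqrt(85546) ≈ 2.7334e+5 + 292.48*I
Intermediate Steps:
o = I*sqrt(85546) (o = sqrt(-85546) = I*sqrt(85546) ≈ 292.48*I)
1/(1/(273344 + o)) = 1/(1/(273344 + I*sqrt(85546))) = 273344 + I*sqrt(85546)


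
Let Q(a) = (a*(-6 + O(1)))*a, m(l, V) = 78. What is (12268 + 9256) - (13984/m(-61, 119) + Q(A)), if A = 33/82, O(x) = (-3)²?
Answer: 5597226043/262236 ≈ 21344.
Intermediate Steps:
O(x) = 9
A = 33/82 (A = 33*(1/82) = 33/82 ≈ 0.40244)
Q(a) = 3*a² (Q(a) = (a*(-6 + 9))*a = (a*3)*a = (3*a)*a = 3*a²)
(12268 + 9256) - (13984/m(-61, 119) + Q(A)) = (12268 + 9256) - (13984/78 + 3*(33/82)²) = 21524 - (13984*(1/78) + 3*(1089/6724)) = 21524 - (6992/39 + 3267/6724) = 21524 - 1*47141621/262236 = 21524 - 47141621/262236 = 5597226043/262236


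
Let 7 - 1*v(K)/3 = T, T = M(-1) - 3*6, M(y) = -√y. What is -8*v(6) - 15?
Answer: -615 - 24*I ≈ -615.0 - 24.0*I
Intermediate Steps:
T = -18 - I (T = -√(-1) - 3*6 = -I - 18 = -18 - I ≈ -18.0 - 1.0*I)
v(K) = 75 + 3*I (v(K) = 21 - 3*(-18 - I) = 21 + (54 + 3*I) = 75 + 3*I)
-8*v(6) - 15 = -8*(75 + 3*I) - 15 = (-600 - 24*I) - 15 = -615 - 24*I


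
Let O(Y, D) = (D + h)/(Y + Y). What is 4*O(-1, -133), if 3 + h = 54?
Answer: 164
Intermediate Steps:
h = 51 (h = -3 + 54 = 51)
O(Y, D) = (51 + D)/(2*Y) (O(Y, D) = (D + 51)/(Y + Y) = (51 + D)/((2*Y)) = (51 + D)*(1/(2*Y)) = (51 + D)/(2*Y))
4*O(-1, -133) = 4*((1/2)*(51 - 133)/(-1)) = 4*((1/2)*(-1)*(-82)) = 4*41 = 164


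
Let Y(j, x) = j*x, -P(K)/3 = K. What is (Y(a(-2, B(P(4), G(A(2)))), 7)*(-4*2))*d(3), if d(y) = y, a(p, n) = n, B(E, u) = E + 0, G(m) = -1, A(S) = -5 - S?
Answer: 2016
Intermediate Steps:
P(K) = -3*K
B(E, u) = E
(Y(a(-2, B(P(4), G(A(2)))), 7)*(-4*2))*d(3) = ((-3*4*7)*(-4*2))*3 = (-12*7*(-8))*3 = -84*(-8)*3 = 672*3 = 2016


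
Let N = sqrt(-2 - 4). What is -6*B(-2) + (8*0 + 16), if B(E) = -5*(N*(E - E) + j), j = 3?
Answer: 106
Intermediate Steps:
N = I*sqrt(6) (N = sqrt(-6) = I*sqrt(6) ≈ 2.4495*I)
B(E) = -15 (B(E) = -5*((I*sqrt(6))*(E - E) + 3) = -5*((I*sqrt(6))*0 + 3) = -5*(0 + 3) = -5*3 = -15)
-6*B(-2) + (8*0 + 16) = -6*(-15) + (8*0 + 16) = 90 + (0 + 16) = 90 + 16 = 106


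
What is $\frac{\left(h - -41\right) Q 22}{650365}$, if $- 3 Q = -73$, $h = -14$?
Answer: $\frac{14454}{650365} \approx 0.022224$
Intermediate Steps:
$Q = \frac{73}{3}$ ($Q = \left(- \frac{1}{3}\right) \left(-73\right) = \frac{73}{3} \approx 24.333$)
$\frac{\left(h - -41\right) Q 22}{650365} = \frac{\left(-14 - -41\right) \frac{73}{3} \cdot 22}{650365} = \left(-14 + 41\right) \frac{73}{3} \cdot 22 \cdot \frac{1}{650365} = 27 \cdot \frac{73}{3} \cdot 22 \cdot \frac{1}{650365} = 657 \cdot 22 \cdot \frac{1}{650365} = 14454 \cdot \frac{1}{650365} = \frac{14454}{650365}$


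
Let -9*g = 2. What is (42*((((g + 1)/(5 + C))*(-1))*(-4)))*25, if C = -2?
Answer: 9800/9 ≈ 1088.9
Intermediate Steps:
g = -2/9 (g = -⅑*2 = -2/9 ≈ -0.22222)
(42*((((g + 1)/(5 + C))*(-1))*(-4)))*25 = (42*((((-2/9 + 1)/(5 - 2))*(-1))*(-4)))*25 = (42*((((7/9)/3)*(-1))*(-4)))*25 = (42*((((7/9)*(⅓))*(-1))*(-4)))*25 = (42*(((7/27)*(-1))*(-4)))*25 = (42*(-7/27*(-4)))*25 = (42*(28/27))*25 = (392/9)*25 = 9800/9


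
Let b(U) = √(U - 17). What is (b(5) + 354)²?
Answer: 125304 + 1416*I*√3 ≈ 1.253e+5 + 2452.6*I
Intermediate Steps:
b(U) = √(-17 + U)
(b(5) + 354)² = (√(-17 + 5) + 354)² = (√(-12) + 354)² = (2*I*√3 + 354)² = (354 + 2*I*√3)²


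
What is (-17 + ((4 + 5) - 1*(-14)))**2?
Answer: 36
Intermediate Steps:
(-17 + ((4 + 5) - 1*(-14)))**2 = (-17 + (9 + 14))**2 = (-17 + 23)**2 = 6**2 = 36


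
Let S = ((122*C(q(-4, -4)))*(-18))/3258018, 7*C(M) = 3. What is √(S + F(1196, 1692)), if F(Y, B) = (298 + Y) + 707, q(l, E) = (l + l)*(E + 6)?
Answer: 19*√9787478301167/1267007 ≈ 46.915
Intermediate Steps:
q(l, E) = 2*l*(6 + E) (q(l, E) = (2*l)*(6 + E) = 2*l*(6 + E))
C(M) = 3/7 (C(M) = (⅐)*3 = 3/7)
S = -366/1267007 (S = ((122*(3/7))*(-18))/3258018 = ((366/7)*(-18))*(1/3258018) = -6588/7*1/3258018 = -366/1267007 ≈ -0.00028887)
F(Y, B) = 1005 + Y
√(S + F(1196, 1692)) = √(-366/1267007 + (1005 + 1196)) = √(-366/1267007 + 2201) = √(2788682041/1267007) = 19*√9787478301167/1267007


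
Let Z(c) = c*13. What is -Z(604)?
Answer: -7852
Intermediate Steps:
Z(c) = 13*c
-Z(604) = -13*604 = -1*7852 = -7852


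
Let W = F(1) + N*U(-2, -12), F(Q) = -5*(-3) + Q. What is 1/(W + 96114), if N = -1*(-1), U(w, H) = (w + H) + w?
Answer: 1/96114 ≈ 1.0404e-5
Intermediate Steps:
U(w, H) = H + 2*w (U(w, H) = (H + w) + w = H + 2*w)
F(Q) = 15 + Q
N = 1
W = 0 (W = (15 + 1) + 1*(-12 + 2*(-2)) = 16 + 1*(-12 - 4) = 16 + 1*(-16) = 16 - 16 = 0)
1/(W + 96114) = 1/(0 + 96114) = 1/96114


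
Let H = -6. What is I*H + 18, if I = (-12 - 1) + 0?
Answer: 96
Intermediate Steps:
I = -13 (I = -13 + 0 = -13)
I*H + 18 = -13*(-6) + 18 = 78 + 18 = 96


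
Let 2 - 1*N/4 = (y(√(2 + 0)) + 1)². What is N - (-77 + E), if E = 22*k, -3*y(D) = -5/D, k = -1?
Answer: 877/9 - 20*√2/3 ≈ 88.016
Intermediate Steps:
y(D) = 5/(3*D) (y(D) = -(-5)/(3*D) = 5/(3*D))
E = -22 (E = 22*(-1) = -22)
N = 8 - 4*(1 + 5*√2/6)² (N = 8 - 4*(5/(3*(√(2 + 0))) + 1)² = 8 - 4*(5/(3*(√2)) + 1)² = 8 - 4*(5*(√2/2)/3 + 1)² = 8 - 4*(5*√2/6 + 1)² = 8 - 4*(1 + 5*√2/6)² ≈ -10.984)
N - (-77 + E) = (-14/9 - 20*√2/3) - (-77 - 22) = (-14/9 - 20*√2/3) - 1*(-99) = (-14/9 - 20*√2/3) + 99 = 877/9 - 20*√2/3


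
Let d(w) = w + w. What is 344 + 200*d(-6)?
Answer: -2056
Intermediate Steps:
d(w) = 2*w
344 + 200*d(-6) = 344 + 200*(2*(-6)) = 344 + 200*(-12) = 344 - 2400 = -2056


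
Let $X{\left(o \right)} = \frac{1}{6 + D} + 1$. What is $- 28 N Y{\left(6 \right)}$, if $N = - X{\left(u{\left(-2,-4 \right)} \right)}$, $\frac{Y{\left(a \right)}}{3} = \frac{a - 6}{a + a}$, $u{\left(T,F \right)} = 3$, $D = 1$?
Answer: $0$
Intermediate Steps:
$Y{\left(a \right)} = \frac{3 \left(-6 + a\right)}{2 a}$ ($Y{\left(a \right)} = 3 \frac{a - 6}{a + a} = 3 \frac{-6 + a}{2 a} = \frac{3 \left(-6 + a\right)}{2 a}$)
$X{\left(o \right)} = \frac{8}{7}$ ($X{\left(o \right)} = \frac{1}{6 + 1} + 1 = \frac{1}{7} + 1 = \frac{8}{7}$)
$N = - \frac{8}{7}$ ($N = \left(-1\right) \frac{8}{7} = - \frac{8}{7} \approx -1.1429$)
$- 28 N Y{\left(6 \right)} = \left(-28\right) \left(- \frac{8}{7}\right) \left(\frac{3}{2} - \frac{9}{6}\right) = 32 \left(\frac{3}{2} - \frac{3}{2}\right) = 32 \cdot 0 = 0$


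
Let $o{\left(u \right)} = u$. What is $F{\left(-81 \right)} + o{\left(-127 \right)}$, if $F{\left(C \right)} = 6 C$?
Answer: $-613$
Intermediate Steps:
$F{\left(-81 \right)} + o{\left(-127 \right)} = 6 \left(-81\right) - 127 = -486 - 127 = -613$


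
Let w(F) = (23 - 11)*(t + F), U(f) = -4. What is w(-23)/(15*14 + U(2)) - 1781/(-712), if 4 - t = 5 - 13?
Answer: 136451/73336 ≈ 1.8606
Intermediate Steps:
t = 12 (t = 4 - (5 - 13) = 4 - 1*(-8) = 4 + 8 = 12)
w(F) = 144 + 12*F (w(F) = (23 - 11)*(12 + F) = 12*(12 + F) = 144 + 12*F)
w(-23)/(15*14 + U(2)) - 1781/(-712) = (144 + 12*(-23))/(15*14 - 4) - 1781/(-712) = (144 - 276)/(210 - 4) - 1781*(-1/712) = -132/206 + 1781/712 = -132*1/206 + 1781/712 = -66/103 + 1781/712 = 136451/73336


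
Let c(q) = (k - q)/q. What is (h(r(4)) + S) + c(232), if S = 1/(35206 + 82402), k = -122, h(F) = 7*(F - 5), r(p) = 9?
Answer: 90293571/3410632 ≈ 26.474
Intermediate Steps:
h(F) = -35 + 7*F (h(F) = 7*(-5 + F) = -35 + 7*F)
S = 1/117608 ≈ 8.5028e-6
c(q) = (-122 - q)/q
(h(r(4)) + S) + c(232) = ((-35 + 7*9) + 1/117608) + (-122 - 1*232)/232 = ((-35 + 63) + 1/117608) + (-122 - 232)/232 = (28 + 1/117608) + (1/232)*(-354) = 3293025/117608 - 177/116 = 90293571/3410632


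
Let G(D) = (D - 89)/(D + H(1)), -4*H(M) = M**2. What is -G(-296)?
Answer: -308/237 ≈ -1.2996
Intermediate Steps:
H(M) = -M**2/4
G(D) = (-89 + D)/(-1/4 + D) (G(D) = (D - 89)/(D - 1/4*1**2) = (-89 + D)/(D - 1/4*1) = (-89 + D)/(D - 1/4) = (-89 + D)/(-1/4 + D))
-G(-296) = -4*(-89 - 296)/(-1 + 4*(-296)) = -4*(-385)/(-1 - 1184) = -4*(-385)/(-1185) = -4*(-1)*(-385)/1185 = -1*308/237 = -308/237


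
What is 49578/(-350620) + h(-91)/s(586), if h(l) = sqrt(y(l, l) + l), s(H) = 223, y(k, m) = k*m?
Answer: -24789/175310 + 3*sqrt(910)/223 ≈ 0.26442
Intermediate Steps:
h(l) = sqrt(l + l**2) (h(l) = sqrt(l*l + l) = sqrt(l**2 + l) = sqrt(l + l**2))
49578/(-350620) + h(-91)/s(586) = 49578/(-350620) + sqrt(-91*(1 - 91))/223 = 49578*(-1/350620) + sqrt(-91*(-90))*(1/223) = -24789/175310 + sqrt(8190)*(1/223) = -24789/175310 + (3*sqrt(910))*(1/223) = -24789/175310 + 3*sqrt(910)/223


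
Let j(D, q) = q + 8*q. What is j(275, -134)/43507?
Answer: -1206/43507 ≈ -0.027720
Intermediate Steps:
j(D, q) = 9*q
j(275, -134)/43507 = (9*(-134))/43507 = -1206*1/43507 = -1206/43507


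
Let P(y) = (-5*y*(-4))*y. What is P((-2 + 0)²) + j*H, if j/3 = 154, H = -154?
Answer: -70828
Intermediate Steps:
j = 462 (j = 3*154 = 462)
P(y) = 20*y² (P(y) = (20*y)*y = 20*y²)
P((-2 + 0)²) + j*H = 20*((-2 + 0)²)² + 462*(-154) = 20*((-2)²)² - 71148 = 20*4² - 71148 = 20*16 - 71148 = 320 - 71148 = -70828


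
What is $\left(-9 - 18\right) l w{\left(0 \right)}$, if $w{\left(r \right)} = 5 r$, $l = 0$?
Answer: $0$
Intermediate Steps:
$\left(-9 - 18\right) l w{\left(0 \right)} = \left(-9 - 18\right) 0 \cdot 5 \cdot 0 = \left(-9 - 18\right) 0 \cdot 0 = \left(-27\right) 0 \cdot 0 = 0 \cdot 0 = 0$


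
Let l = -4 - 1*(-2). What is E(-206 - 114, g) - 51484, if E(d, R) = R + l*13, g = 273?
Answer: -51237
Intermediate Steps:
l = -2 (l = -4 + 2 = -2)
E(d, R) = -26 + R (E(d, R) = R - 2*13 = R - 26 = -26 + R)
E(-206 - 114, g) - 51484 = (-26 + 273) - 51484 = 247 - 51484 = -51237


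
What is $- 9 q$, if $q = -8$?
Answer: $72$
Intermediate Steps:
$- 9 q = \left(-9\right) \left(-8\right) = 72$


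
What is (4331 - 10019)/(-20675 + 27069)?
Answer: -2844/3197 ≈ -0.88958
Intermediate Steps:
(4331 - 10019)/(-20675 + 27069) = -5688/6394 = -5688*1/6394 = -2844/3197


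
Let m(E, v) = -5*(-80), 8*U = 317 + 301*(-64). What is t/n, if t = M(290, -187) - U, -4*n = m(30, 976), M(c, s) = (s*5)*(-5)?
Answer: -56347/800 ≈ -70.434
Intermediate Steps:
M(c, s) = -25*s (M(c, s) = (5*s)*(-5) = -25*s)
U = -18947/8 (U = (317 + 301*(-64))/8 = (317 - 19264)/8 = (⅛)*(-18947) = -18947/8 ≈ -2368.4)
m(E, v) = 400
n = -100 (n = -¼*400 = -100)
t = 56347/8 (t = -25*(-187) - 1*(-18947/8) = 4675 + 18947/8 = 56347/8 ≈ 7043.4)
t/n = (56347/8)/(-100) = (56347/8)*(-1/100) = -56347/800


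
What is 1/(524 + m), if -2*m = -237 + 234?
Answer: 2/1051 ≈ 0.0019029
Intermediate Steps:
m = 3/2 (m = -(-237 + 234)/2 = -½*(-3) = 3/2 ≈ 1.5000)
1/(524 + m) = 1/(524 + 3/2) = 1/(1051/2) = 2/1051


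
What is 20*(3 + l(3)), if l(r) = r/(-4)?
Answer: 45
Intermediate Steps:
l(r) = -r/4
20*(3 + l(3)) = 20*(3 - ¼*3) = 20*(3 - ¾) = 20*(9/4) = 45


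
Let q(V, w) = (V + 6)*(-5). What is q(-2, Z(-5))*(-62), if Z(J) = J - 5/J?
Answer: 1240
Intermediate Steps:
Z(J) = J - 5/J
q(V, w) = -30 - 5*V (q(V, w) = (6 + V)*(-5) = -30 - 5*V)
q(-2, Z(-5))*(-62) = (-30 - 5*(-2))*(-62) = (-30 + 10)*(-62) = -20*(-62) = 1240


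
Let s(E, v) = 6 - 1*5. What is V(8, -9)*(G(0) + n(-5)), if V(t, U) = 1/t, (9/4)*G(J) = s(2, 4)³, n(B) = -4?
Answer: -4/9 ≈ -0.44444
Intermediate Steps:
s(E, v) = 1 (s(E, v) = 6 - 5 = 1)
G(J) = 4/9 (G(J) = (4/9)*1³ = (4/9)*1 = 4/9)
V(8, -9)*(G(0) + n(-5)) = (4/9 - 4)/8 = (⅛)*(-32/9) = -4/9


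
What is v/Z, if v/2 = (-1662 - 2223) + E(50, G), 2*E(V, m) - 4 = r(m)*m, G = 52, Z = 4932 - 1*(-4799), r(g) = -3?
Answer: -7922/9731 ≈ -0.81410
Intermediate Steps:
Z = 9731 (Z = 4932 + 4799 = 9731)
E(V, m) = 2 - 3*m/2 (E(V, m) = 2 + (-3*m)/2 = 2 - 3*m/2)
v = -7922 (v = 2*((-1662 - 2223) + (2 - 3/2*52)) = 2*(-3885 + (2 - 78)) = 2*(-3885 - 76) = 2*(-3961) = -7922)
v/Z = -7922/9731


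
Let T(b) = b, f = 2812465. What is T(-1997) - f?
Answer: -2814462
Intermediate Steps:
T(-1997) - f = -1997 - 1*2812465 = -1997 - 2812465 = -2814462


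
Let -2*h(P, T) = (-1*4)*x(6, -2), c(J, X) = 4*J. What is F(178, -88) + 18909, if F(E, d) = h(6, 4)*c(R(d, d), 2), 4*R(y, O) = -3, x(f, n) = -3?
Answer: 18927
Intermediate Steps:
R(y, O) = -3/4 (R(y, O) = (1/4)*(-3) = -3/4)
h(P, T) = -6 (h(P, T) = -(-1*4)*(-3)/2 = -(-2)*(-3) = -1/2*12 = -6)
F(E, d) = 18 (F(E, d) = -24*(-3)/4 = -6*(-3) = 18)
F(178, -88) + 18909 = 18 + 18909 = 18927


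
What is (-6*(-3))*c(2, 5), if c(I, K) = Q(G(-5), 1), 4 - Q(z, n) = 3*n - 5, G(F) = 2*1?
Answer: 108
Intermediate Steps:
G(F) = 2
Q(z, n) = 9 - 3*n (Q(z, n) = 4 - (3*n - 5) = 4 - (-5 + 3*n) = 4 + (5 - 3*n) = 9 - 3*n)
c(I, K) = 6 (c(I, K) = 9 - 3*1 = 9 - 3 = 6)
(-6*(-3))*c(2, 5) = -6*(-3)*6 = 18*6 = 108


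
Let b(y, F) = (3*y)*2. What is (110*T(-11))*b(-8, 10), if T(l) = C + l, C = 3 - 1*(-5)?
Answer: 15840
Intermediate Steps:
C = 8 (C = 3 + 5 = 8)
b(y, F) = 6*y
T(l) = 8 + l
(110*T(-11))*b(-8, 10) = (110*(8 - 11))*(6*(-8)) = (110*(-3))*(-48) = -330*(-48) = 15840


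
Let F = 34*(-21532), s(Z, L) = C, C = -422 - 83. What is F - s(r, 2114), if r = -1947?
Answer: -731583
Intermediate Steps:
C = -505
s(Z, L) = -505
F = -732088
F - s(r, 2114) = -732088 - 1*(-505) = -732088 + 505 = -731583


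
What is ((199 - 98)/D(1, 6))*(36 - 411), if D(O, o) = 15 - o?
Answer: -12625/3 ≈ -4208.3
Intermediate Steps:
((199 - 98)/D(1, 6))*(36 - 411) = ((199 - 98)/(15 - 1*6))*(36 - 411) = (101/(15 - 6))*(-375) = (101/9)*(-375) = -12625/3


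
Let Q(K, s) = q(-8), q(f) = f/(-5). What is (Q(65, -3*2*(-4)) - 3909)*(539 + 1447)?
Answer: -38800482/5 ≈ -7.7601e+6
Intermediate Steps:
q(f) = -f/5 (q(f) = f*(-⅕) = -f/5)
Q(K, s) = 8/5 (Q(K, s) = -⅕*(-8) = 8/5)
(Q(65, -3*2*(-4)) - 3909)*(539 + 1447) = (8/5 - 3909)*(539 + 1447) = -19537/5*1986 = -38800482/5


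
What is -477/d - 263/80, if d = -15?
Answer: 2281/80 ≈ 28.513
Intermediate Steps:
-477/d - 263/80 = -477/(-15) - 263/80 = -477*(-1/15) - 263*1/80 = 159/5 - 263/80 = 2281/80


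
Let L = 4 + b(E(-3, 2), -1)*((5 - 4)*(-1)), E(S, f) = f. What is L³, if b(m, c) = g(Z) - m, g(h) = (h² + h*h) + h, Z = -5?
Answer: -59319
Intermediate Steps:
g(h) = h + 2*h² (g(h) = (h² + h²) + h = 2*h² + h = h + 2*h²)
b(m, c) = 45 - m (b(m, c) = -5*(1 + 2*(-5)) - m = -5*(1 - 10) - m = -5*(-9) - m = 45 - m)
L = -39 (L = 4 + (45 - 1*2)*((5 - 4)*(-1)) = 4 + (45 - 2)*(1*(-1)) = 4 + 43*(-1) = 4 - 43 = -39)
L³ = (-39)³ = -59319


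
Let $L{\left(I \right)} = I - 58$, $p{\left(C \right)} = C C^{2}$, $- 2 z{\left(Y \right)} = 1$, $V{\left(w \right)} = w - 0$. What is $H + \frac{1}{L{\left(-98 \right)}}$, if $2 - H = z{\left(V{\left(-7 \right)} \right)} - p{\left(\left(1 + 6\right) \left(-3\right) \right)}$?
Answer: $- \frac{1444327}{156} \approx -9258.5$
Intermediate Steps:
$V{\left(w \right)} = w$ ($V{\left(w \right)} = w + 0 = w$)
$z{\left(Y \right)} = - \frac{1}{2}$ ($z{\left(Y \right)} = \left(- \frac{1}{2}\right) 1 = - \frac{1}{2}$)
$p{\left(C \right)} = C^{3}$
$L{\left(I \right)} = -58 + I$ ($L{\left(I \right)} = I - 58 = -58 + I$)
$H = - \frac{18517}{2}$ ($H = 2 - \left(- \frac{1}{2} - \left(\left(1 + 6\right) \left(-3\right)\right)^{3}\right) = 2 - \left(- \frac{1}{2} - \left(7 \left(-3\right)\right)^{3}\right) = 2 - \left(- \frac{1}{2} - \left(-21\right)^{3}\right) = 2 - \left(- \frac{1}{2} - -9261\right) = 2 - \left(- \frac{1}{2} + 9261\right) = 2 - \frac{18521}{2} = - \frac{18517}{2} \approx -9258.5$)
$H + \frac{1}{L{\left(-98 \right)}} = - \frac{18517}{2} + \frac{1}{-58 - 98} = - \frac{18517}{2} + \frac{1}{-156} = - \frac{18517}{2} - \frac{1}{156} = - \frac{1444327}{156}$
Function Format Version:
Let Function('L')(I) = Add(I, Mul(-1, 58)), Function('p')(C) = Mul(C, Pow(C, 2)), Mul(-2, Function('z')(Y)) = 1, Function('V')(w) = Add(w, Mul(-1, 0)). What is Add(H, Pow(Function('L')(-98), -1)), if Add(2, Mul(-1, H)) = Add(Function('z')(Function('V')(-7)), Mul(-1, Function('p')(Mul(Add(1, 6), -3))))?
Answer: Rational(-1444327, 156) ≈ -9258.5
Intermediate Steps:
Function('V')(w) = w (Function('V')(w) = Add(w, 0) = w)
Function('z')(Y) = Rational(-1, 2) (Function('z')(Y) = Mul(Rational(-1, 2), 1) = Rational(-1, 2))
Function('p')(C) = Pow(C, 3)
Function('L')(I) = Add(-58, I) (Function('L')(I) = Add(I, -58) = Add(-58, I))
H = Rational(-18517, 2) (H = Add(2, Mul(-1, Add(Rational(-1, 2), Mul(-1, Pow(Mul(Add(1, 6), -3), 3))))) = Add(2, Mul(-1, Add(Rational(-1, 2), Mul(-1, Pow(Mul(7, -3), 3))))) = Add(2, Mul(-1, Add(Rational(-1, 2), Mul(-1, Pow(-21, 3))))) = Add(2, Mul(-1, Add(Rational(-1, 2), Mul(-1, -9261)))) = Add(2, Mul(-1, Add(Rational(-1, 2), 9261))) = Add(2, Mul(-1, Rational(18521, 2))) = Add(2, Rational(-18521, 2)) = Rational(-18517, 2) ≈ -9258.5)
Add(H, Pow(Function('L')(-98), -1)) = Add(Rational(-18517, 2), Pow(Add(-58, -98), -1)) = Add(Rational(-18517, 2), Pow(-156, -1)) = Add(Rational(-18517, 2), Rational(-1, 156)) = Rational(-1444327, 156)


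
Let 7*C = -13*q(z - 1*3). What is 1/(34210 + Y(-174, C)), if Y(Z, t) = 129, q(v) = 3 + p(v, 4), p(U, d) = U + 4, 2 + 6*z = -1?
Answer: 1/34339 ≈ 2.9121e-5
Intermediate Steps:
z = -1/2 (z = -1/3 + (1/6)*(-1) = -1/3 - 1/6 = -1/2 ≈ -0.50000)
p(U, d) = 4 + U
q(v) = 7 + v (q(v) = 3 + (4 + v) = 7 + v)
C = -13/2 (C = (-13*(7 + (-1/2 - 1*3)))/7 = (-13*(7 + (-1/2 - 3)))/7 = (-13*(7 - 7/2))/7 = (-13*7/2)/7 = (1/7)*(-91/2) = -13/2 ≈ -6.5000)
1/(34210 + Y(-174, C)) = 1/(34210 + 129) = 1/34339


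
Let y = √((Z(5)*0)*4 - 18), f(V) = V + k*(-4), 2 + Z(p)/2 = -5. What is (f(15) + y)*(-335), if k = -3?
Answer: -9045 - 1005*I*√2 ≈ -9045.0 - 1421.3*I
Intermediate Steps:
Z(p) = -14 (Z(p) = -4 + 2*(-5) = -4 - 10 = -14)
f(V) = 12 + V (f(V) = V - 3*(-4) = V + 12 = 12 + V)
y = 3*I*√2 (y = √(-14*0*4 - 18) = √(0*4 - 18) = √(0 - 18) = √(-18) = 3*I*√2 ≈ 4.2426*I)
(f(15) + y)*(-335) = ((12 + 15) + 3*I*√2)*(-335) = (27 + 3*I*√2)*(-335) = -9045 - 1005*I*√2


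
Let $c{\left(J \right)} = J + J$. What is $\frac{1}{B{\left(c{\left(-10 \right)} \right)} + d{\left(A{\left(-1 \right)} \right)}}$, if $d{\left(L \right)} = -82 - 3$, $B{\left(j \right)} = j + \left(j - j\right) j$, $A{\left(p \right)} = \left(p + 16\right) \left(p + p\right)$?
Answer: $- \frac{1}{105} \approx -0.0095238$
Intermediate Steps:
$c{\left(J \right)} = 2 J$
$A{\left(p \right)} = 2 p \left(16 + p\right)$ ($A{\left(p \right)} = \left(16 + p\right) 2 p = 2 p \left(16 + p\right)$)
$B{\left(j \right)} = j$ ($B{\left(j \right)} = j + 0 j = j + 0 = j$)
$d{\left(L \right)} = -85$ ($d{\left(L \right)} = -82 - 3 = -85$)
$\frac{1}{B{\left(c{\left(-10 \right)} \right)} + d{\left(A{\left(-1 \right)} \right)}} = \frac{1}{2 \left(-10\right) - 85} = \frac{1}{-20 - 85} = \frac{1}{-105} = - \frac{1}{105}$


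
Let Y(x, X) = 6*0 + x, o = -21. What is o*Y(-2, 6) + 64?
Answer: 106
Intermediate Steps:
Y(x, X) = x (Y(x, X) = 0 + x = x)
o*Y(-2, 6) + 64 = -21*(-2) + 64 = 42 + 64 = 106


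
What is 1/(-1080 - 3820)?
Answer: -1/4900 ≈ -0.00020408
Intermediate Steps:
1/(-1080 - 3820) = 1/(-4900) = -1/4900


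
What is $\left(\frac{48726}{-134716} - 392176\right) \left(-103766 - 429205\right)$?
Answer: $\frac{14079076722497241}{67358} \approx 2.0902 \cdot 10^{11}$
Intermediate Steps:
$\left(\frac{48726}{-134716} - 392176\right) \left(-103766 - 429205\right) = \left(48726 \left(- \frac{1}{134716}\right) - 392176\right) \left(-532971\right) = \left(- \frac{24363}{67358} - 392176\right) \left(-532971\right) = \left(- \frac{26416215371}{67358}\right) \left(-532971\right) = \frac{14079076722497241}{67358}$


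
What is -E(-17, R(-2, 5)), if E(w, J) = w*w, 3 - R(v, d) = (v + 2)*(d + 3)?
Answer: -289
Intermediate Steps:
R(v, d) = 3 - (2 + v)*(3 + d) (R(v, d) = 3 - (v + 2)*(d + 3) = 3 - (2 + v)*(3 + d))
E(w, J) = w²
-E(-17, R(-2, 5)) = -1*(-17)² = -1*289 = -289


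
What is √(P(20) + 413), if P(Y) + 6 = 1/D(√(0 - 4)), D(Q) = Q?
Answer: √(1628 - 2*I)/2 ≈ 20.174 - 0.012392*I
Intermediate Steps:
P(Y) = -6 - I/2 (P(Y) = -6 + 1/(√(0 - 4)) = -6 + 1/(√(-4)) = -6 + 1/(2*I) = -6 - I/2)
√(P(20) + 413) = √((-6 - I/2) + 413) = √(407 - I/2)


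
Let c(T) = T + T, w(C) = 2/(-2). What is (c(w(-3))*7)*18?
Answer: -252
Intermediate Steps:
w(C) = -1 (w(C) = 2*(-½) = -1)
c(T) = 2*T
(c(w(-3))*7)*18 = ((2*(-1))*7)*18 = -2*7*18 = -14*18 = -252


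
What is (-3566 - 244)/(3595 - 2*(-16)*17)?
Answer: -3810/4139 ≈ -0.92051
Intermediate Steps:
(-3566 - 244)/(3595 - 2*(-16)*17) = -3810/(3595 + 32*17) = -3810/(3595 + 544) = -3810/4139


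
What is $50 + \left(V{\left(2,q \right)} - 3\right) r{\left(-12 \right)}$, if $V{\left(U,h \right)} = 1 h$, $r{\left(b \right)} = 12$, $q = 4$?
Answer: $62$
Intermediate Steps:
$V{\left(U,h \right)} = h$
$50 + \left(V{\left(2,q \right)} - 3\right) r{\left(-12 \right)} = 50 + \left(4 - 3\right) 12 = 50 + 1 \cdot 12 = 50 + 12 = 62$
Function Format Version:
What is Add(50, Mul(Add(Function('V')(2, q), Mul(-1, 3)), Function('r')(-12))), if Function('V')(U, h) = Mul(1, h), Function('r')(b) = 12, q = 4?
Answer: 62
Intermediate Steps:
Function('V')(U, h) = h
Add(50, Mul(Add(Function('V')(2, q), Mul(-1, 3)), Function('r')(-12))) = Add(50, Mul(Add(4, Mul(-1, 3)), 12)) = Add(50, Mul(Add(4, -3), 12)) = Add(50, Mul(1, 12)) = Add(50, 12) = 62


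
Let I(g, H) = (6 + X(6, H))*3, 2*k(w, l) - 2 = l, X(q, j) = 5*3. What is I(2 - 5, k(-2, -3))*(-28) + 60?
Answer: -1704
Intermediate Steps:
X(q, j) = 15
k(w, l) = 1 + l/2
I(g, H) = 63 (I(g, H) = (6 + 15)*3 = 21*3 = 63)
I(2 - 5, k(-2, -3))*(-28) + 60 = 63*(-28) + 60 = -1764 + 60 = -1704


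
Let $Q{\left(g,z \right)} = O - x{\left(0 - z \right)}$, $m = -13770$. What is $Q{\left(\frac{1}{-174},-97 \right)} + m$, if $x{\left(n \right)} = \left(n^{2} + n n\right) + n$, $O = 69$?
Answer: $-32616$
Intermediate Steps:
$x{\left(n \right)} = n + 2 n^{2}$ ($x{\left(n \right)} = \left(n^{2} + n^{2}\right) + n = 2 n^{2} + n = n + 2 n^{2}$)
$Q{\left(g,z \right)} = 69 + z \left(1 - 2 z\right)$ ($Q{\left(g,z \right)} = 69 - \left(0 - z\right) \left(1 + 2 \left(0 - z\right)\right) = 69 - - z \left(1 + 2 \left(- z\right)\right) = 69 - - z \left(1 - 2 z\right) = 69 + z \left(1 - 2 z\right)$)
$Q{\left(\frac{1}{-174},-97 \right)} + m = \left(69 - 97 \left(1 - -194\right)\right) - 13770 = \left(69 - 97 \left(1 + 194\right)\right) - 13770 = \left(69 - 18915\right) - 13770 = -18846 - 13770 = -32616$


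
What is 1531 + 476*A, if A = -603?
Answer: -285497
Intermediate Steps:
1531 + 476*A = 1531 + 476*(-603) = 1531 - 287028 = -285497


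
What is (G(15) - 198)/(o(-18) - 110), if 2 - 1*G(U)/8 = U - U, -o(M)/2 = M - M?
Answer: 91/55 ≈ 1.6545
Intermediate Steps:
o(M) = 0 (o(M) = -2*(M - M) = -2*0 = 0)
G(U) = 16 (G(U) = 16 - 8*(U - U) = 16 - 8*0 = 16 + 0 = 16)
(G(15) - 198)/(o(-18) - 110) = (16 - 198)/(0 - 110) = -182/(-110) = -182*(-1/110) = 91/55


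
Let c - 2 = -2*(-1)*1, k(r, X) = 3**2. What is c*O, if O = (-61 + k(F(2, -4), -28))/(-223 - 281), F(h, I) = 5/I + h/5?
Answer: 26/63 ≈ 0.41270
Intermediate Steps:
F(h, I) = 5/I + h/5 (F(h, I) = 5/I + h*(1/5) = 5/I + h/5)
k(r, X) = 9
c = 4 (c = 2 - 2*(-1)*1 = 2 + 2*1 = 2 + 2 = 4)
O = 13/126 (O = (-61 + 9)/(-223 - 281) = -52/(-504) = -52*(-1/504) = 13/126 ≈ 0.10317)
c*O = 4*(13/126) = 26/63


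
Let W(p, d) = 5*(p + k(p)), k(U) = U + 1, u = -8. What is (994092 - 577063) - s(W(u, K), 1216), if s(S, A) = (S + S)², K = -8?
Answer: 394529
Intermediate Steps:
k(U) = 1 + U
W(p, d) = 5 + 10*p (W(p, d) = 5*(p + (1 + p)) = 5*(1 + 2*p) = 5 + 10*p)
s(S, A) = 4*S² (s(S, A) = (2*S)² = 4*S²)
(994092 - 577063) - s(W(u, K), 1216) = (994092 - 577063) - 4*(5 + 10*(-8))² = 417029 - 4*(5 - 80)² = 417029 - 4*(-75)² = 417029 - 4*5625 = 417029 - 1*22500 = 417029 - 22500 = 394529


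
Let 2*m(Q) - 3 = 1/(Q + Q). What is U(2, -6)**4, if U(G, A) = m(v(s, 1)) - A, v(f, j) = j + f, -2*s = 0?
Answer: 923521/256 ≈ 3607.5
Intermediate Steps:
s = 0 (s = -1/2*0 = 0)
v(f, j) = f + j
m(Q) = 3/2 + 1/(4*Q) (m(Q) = 3/2 + 1/(2*(Q + Q)) = 3/2 + 1/(2*((2*Q))) = 3/2 + (1/(2*Q))/2 = 3/2 + 1/(4*Q))
U(G, A) = 7/4 - A (U(G, A) = (1 + 6*(0 + 1))/(4*(0 + 1)) - A = (1/4)*(1 + 6*1)/1 - A = (1/4)*1*(1 + 6) - A = (1/4)*1*7 - A = 7/4 - A)
U(2, -6)**4 = (7/4 - 1*(-6))**4 = (7/4 + 6)**4 = (31/4)**4 = 923521/256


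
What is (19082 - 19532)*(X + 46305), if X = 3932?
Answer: -22606650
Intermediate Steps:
(19082 - 19532)*(X + 46305) = (19082 - 19532)*(3932 + 46305) = -450*50237 = -22606650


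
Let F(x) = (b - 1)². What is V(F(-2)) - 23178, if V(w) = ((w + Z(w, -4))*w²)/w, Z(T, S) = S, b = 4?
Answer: -23133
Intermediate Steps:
F(x) = 9 (F(x) = (4 - 1)² = 3² = 9)
V(w) = w*(-4 + w) (V(w) = ((w - 4)*w²)/w = ((-4 + w)*w²)/w = (w²*(-4 + w))/w = w*(-4 + w))
V(F(-2)) - 23178 = 9*(-4 + 9) - 23178 = 9*5 - 23178 = 45 - 23178 = -23133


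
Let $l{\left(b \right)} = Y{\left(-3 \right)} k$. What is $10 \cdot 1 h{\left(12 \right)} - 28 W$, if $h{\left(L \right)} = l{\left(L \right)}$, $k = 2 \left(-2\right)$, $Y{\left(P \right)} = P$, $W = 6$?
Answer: $-48$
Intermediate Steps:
$k = -4$
$l{\left(b \right)} = 12$ ($l{\left(b \right)} = \left(-3\right) \left(-4\right) = 12$)
$h{\left(L \right)} = 12$
$10 \cdot 1 h{\left(12 \right)} - 28 W = 10 \cdot 1 \cdot 12 - 168 = 10 \cdot 12 - 168 = 120 - 168 = -48$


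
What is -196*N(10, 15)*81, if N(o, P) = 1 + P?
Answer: -254016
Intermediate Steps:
-196*N(10, 15)*81 = -196*(1 + 15)*81 = -196*16*81 = -3136*81 = -254016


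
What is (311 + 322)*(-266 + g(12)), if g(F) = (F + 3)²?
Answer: -25953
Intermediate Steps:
g(F) = (3 + F)²
(311 + 322)*(-266 + g(12)) = (311 + 322)*(-266 + (3 + 12)²) = 633*(-266 + 15²) = 633*(-266 + 225) = 633*(-41) = -25953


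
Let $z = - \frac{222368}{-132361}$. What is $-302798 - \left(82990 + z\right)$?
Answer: $- \frac{51063507836}{132361} \approx -3.8579 \cdot 10^{5}$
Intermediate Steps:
$z = \frac{222368}{132361}$ ($z = \left(-222368\right) \left(- \frac{1}{132361}\right) = \frac{222368}{132361} \approx 1.68$)
$-302798 - \left(82990 + z\right) = -302798 - \frac{10984861758}{132361} = - \frac{51063507836}{132361}$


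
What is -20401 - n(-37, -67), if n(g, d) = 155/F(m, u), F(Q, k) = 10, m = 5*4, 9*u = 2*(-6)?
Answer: -40833/2 ≈ -20417.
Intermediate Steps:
u = -4/3 (u = (2*(-6))/9 = (⅑)*(-12) = -4/3 ≈ -1.3333)
m = 20
n(g, d) = 31/2 (n(g, d) = 155/10 = 155*(⅒) = 31/2)
-20401 - n(-37, -67) = -20401 - 1*31/2 = -20401 - 31/2 = -40833/2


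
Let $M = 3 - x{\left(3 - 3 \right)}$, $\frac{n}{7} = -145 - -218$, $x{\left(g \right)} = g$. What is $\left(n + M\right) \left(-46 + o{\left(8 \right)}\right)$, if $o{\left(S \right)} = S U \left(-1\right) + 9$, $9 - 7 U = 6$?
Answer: $- \frac{145462}{7} \approx -20780.0$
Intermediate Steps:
$U = \frac{3}{7}$ ($U = \frac{9}{7} - \frac{6}{7} = \frac{3}{7} \approx 0.42857$)
$n = 511$ ($n = 7 \left(-145 - -218\right) = 7 \left(-145 + 218\right) = 7 \cdot 73 = 511$)
$M = 3$ ($M = 3 - \left(3 - 3\right) = 3 - 0 = 3 + 0 = 3$)
$o{\left(S \right)} = 9 - \frac{3 S}{7}$ ($o{\left(S \right)} = S \frac{3}{7} \left(-1\right) + 9 = \frac{3 S}{7} \left(-1\right) + 9 = - \frac{3 S}{7} + 9 = 9 - \frac{3 S}{7}$)
$\left(n + M\right) \left(-46 + o{\left(8 \right)}\right) = \left(511 + 3\right) \left(-46 + \left(9 - \frac{24}{7}\right)\right) = 514 \left(-46 + \left(9 - \frac{24}{7}\right)\right) = 514 \left(-46 + \frac{39}{7}\right) = 514 \left(- \frac{283}{7}\right) = - \frac{145462}{7}$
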